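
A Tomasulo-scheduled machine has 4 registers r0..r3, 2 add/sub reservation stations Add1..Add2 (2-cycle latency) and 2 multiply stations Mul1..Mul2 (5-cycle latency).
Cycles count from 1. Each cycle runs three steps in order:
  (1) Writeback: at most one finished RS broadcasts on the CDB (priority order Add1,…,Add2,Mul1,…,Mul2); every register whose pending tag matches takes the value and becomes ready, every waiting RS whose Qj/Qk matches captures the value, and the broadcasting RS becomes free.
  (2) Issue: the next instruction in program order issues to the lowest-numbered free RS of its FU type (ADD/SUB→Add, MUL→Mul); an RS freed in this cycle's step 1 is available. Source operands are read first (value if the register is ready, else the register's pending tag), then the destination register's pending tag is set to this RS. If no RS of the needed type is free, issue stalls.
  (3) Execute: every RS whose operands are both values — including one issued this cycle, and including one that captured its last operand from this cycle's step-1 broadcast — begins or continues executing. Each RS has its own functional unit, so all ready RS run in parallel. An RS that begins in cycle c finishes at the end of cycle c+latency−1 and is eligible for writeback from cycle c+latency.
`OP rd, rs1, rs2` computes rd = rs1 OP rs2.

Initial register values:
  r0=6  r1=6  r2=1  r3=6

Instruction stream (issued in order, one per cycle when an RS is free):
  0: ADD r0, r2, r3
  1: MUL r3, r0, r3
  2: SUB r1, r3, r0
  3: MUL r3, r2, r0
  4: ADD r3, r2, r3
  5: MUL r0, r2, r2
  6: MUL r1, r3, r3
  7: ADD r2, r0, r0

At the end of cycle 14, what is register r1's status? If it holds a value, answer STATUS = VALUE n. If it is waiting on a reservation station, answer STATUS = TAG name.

STATUS = TAG Mul2

cycle 1: issue ADD r0<-Add1 // r0:Add1,r1:6,r2:1,r3:6
cycle 2: issue MUL r3<-Mul1 // r0:Add1,r1:6,r2:1,r3:Mul1
cycle 3: CDB Add1=7; issue SUB r1<-Add1 // r0:7,r1:Add1,r2:1,r3:Mul1
cycle 4: issue MUL r3<-Mul2 // r0:7,r1:Add1,r2:1,r3:Mul2
cycle 5: issue ADD r3<-Add2 // r0:7,r1:Add1,r2:1,r3:Add2
cycle 6: stall // r0:7,r1:Add1,r2:1,r3:Add2
cycle 7: stall // r0:7,r1:Add1,r2:1,r3:Add2
cycle 8: CDB Mul1=42; issue MUL r0<-Mul1 // r0:Mul1,r1:Add1,r2:1,r3:Add2
cycle 9: CDB Mul2=7; issue MUL r1<-Mul2 // r0:Mul1,r1:Mul2,r2:1,r3:Add2
cycle 10: CDB Add1=35; issue ADD r2<-Add1 // r0:Mul1,r1:Mul2,r2:Add1,r3:Add2
cycle 11: CDB Add2=8 // r0:Mul1,r1:Mul2,r2:Add1,r3:8
cycle 12: - // r0:Mul1,r1:Mul2,r2:Add1,r3:8
cycle 13: CDB Mul1=1 // r0:1,r1:Mul2,r2:Add1,r3:8
cycle 14: - // r0:1,r1:Mul2,r2:Add1,r3:8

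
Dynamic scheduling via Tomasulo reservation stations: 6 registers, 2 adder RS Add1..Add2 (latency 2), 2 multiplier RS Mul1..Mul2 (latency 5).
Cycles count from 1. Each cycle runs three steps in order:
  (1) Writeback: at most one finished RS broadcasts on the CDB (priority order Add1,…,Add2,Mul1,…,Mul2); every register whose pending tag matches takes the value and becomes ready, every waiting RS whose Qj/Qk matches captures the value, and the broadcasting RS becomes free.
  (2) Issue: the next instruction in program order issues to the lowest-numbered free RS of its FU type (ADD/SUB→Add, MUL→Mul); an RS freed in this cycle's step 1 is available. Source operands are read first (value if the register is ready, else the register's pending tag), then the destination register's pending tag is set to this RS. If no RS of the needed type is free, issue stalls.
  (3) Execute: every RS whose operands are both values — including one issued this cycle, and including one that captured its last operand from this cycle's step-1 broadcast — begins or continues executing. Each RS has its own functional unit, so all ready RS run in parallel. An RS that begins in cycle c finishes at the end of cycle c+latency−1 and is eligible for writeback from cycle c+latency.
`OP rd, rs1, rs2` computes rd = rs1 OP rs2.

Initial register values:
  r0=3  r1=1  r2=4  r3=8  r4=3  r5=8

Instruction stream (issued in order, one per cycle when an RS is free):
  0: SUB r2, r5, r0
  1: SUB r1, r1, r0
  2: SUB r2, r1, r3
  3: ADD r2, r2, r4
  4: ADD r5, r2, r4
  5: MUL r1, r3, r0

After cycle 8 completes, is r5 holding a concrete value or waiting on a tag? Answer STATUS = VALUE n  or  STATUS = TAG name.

  c1: issue SUB r2<-Add1  regs: r0:3,r1:1,r2:Add1,r3:8,r4:3,r5:8
  c2: issue SUB r1<-Add2  regs: r0:3,r1:Add2,r2:Add1,r3:8,r4:3,r5:8
  c3: CDB Add1=5; issue SUB r2<-Add1  regs: r0:3,r1:Add2,r2:Add1,r3:8,r4:3,r5:8
  c4: CDB Add2=-2; issue ADD r2<-Add2  regs: r0:3,r1:-2,r2:Add2,r3:8,r4:3,r5:8
  c5: stall  regs: r0:3,r1:-2,r2:Add2,r3:8,r4:3,r5:8
  c6: CDB Add1=-10; issue ADD r5<-Add1  regs: r0:3,r1:-2,r2:Add2,r3:8,r4:3,r5:Add1
  c7: issue MUL r1<-Mul1  regs: r0:3,r1:Mul1,r2:Add2,r3:8,r4:3,r5:Add1
  c8: CDB Add2=-7  regs: r0:3,r1:Mul1,r2:-7,r3:8,r4:3,r5:Add1

STATUS = TAG Add1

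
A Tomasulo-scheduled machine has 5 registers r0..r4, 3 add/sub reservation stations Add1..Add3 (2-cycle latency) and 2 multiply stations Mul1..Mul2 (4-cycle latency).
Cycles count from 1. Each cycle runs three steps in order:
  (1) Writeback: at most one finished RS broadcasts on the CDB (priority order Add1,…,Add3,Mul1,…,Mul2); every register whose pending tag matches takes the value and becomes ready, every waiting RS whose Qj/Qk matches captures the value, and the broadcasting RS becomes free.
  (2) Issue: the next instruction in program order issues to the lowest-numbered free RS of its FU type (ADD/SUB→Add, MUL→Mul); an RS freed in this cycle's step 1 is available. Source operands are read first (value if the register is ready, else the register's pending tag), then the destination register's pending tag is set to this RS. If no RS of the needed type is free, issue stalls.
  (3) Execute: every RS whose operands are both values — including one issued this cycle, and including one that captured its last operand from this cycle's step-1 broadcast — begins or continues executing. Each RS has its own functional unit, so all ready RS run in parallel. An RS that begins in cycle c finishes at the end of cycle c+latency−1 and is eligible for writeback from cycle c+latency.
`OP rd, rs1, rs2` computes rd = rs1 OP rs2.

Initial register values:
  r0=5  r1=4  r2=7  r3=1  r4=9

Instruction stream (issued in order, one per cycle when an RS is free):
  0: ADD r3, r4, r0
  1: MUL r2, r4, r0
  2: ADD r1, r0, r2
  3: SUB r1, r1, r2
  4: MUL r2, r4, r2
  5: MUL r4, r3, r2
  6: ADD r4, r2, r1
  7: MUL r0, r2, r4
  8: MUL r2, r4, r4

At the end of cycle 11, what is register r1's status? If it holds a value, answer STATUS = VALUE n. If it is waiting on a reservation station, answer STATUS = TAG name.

c1: issue ADD r3<-Add1 | r0:5,r1:4,r2:7,r3:Add1,r4:9
c2: issue MUL r2<-Mul1 | r0:5,r1:4,r2:Mul1,r3:Add1,r4:9
c3: CDB Add1=14; issue ADD r1<-Add1 | r0:5,r1:Add1,r2:Mul1,r3:14,r4:9
c4: issue SUB r1<-Add2 | r0:5,r1:Add2,r2:Mul1,r3:14,r4:9
c5: issue MUL r2<-Mul2 | r0:5,r1:Add2,r2:Mul2,r3:14,r4:9
c6: CDB Mul1=45; issue MUL r4<-Mul1 | r0:5,r1:Add2,r2:Mul2,r3:14,r4:Mul1
c7: issue ADD r4<-Add3 | r0:5,r1:Add2,r2:Mul2,r3:14,r4:Add3
c8: CDB Add1=50; stall | r0:5,r1:Add2,r2:Mul2,r3:14,r4:Add3
c9: stall | r0:5,r1:Add2,r2:Mul2,r3:14,r4:Add3
c10: CDB Add2=5; stall | r0:5,r1:5,r2:Mul2,r3:14,r4:Add3
c11: CDB Mul2=405; issue MUL r0<-Mul2 | r0:Mul2,r1:5,r2:405,r3:14,r4:Add3

STATUS = VALUE 5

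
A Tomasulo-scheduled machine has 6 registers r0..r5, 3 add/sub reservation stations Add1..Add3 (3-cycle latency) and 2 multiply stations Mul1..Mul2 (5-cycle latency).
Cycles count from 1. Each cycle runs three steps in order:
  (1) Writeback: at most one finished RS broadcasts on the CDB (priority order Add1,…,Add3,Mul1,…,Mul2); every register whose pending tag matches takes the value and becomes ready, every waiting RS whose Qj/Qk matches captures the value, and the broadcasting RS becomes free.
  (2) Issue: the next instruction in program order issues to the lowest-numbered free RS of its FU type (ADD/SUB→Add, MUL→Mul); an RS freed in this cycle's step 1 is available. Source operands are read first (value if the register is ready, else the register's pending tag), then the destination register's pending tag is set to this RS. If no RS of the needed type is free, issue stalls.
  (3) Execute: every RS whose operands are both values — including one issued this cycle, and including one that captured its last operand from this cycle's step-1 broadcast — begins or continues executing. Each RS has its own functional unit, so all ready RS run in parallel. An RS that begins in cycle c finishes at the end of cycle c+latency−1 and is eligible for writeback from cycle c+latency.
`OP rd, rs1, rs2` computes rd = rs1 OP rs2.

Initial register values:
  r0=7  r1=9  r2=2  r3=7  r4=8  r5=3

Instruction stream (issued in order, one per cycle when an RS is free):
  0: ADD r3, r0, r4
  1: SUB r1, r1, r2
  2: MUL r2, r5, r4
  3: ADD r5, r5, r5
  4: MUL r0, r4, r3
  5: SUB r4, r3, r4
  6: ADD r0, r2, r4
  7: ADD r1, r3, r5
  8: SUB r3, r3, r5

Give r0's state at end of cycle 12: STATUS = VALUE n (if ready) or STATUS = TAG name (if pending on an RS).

  c1: issue ADD r3<-Add1  regs: r0:7,r1:9,r2:2,r3:Add1,r4:8,r5:3
  c2: issue SUB r1<-Add2  regs: r0:7,r1:Add2,r2:2,r3:Add1,r4:8,r5:3
  c3: issue MUL r2<-Mul1  regs: r0:7,r1:Add2,r2:Mul1,r3:Add1,r4:8,r5:3
  c4: CDB Add1=15; issue ADD r5<-Add1  regs: r0:7,r1:Add2,r2:Mul1,r3:15,r4:8,r5:Add1
  c5: CDB Add2=7; issue MUL r0<-Mul2  regs: r0:Mul2,r1:7,r2:Mul1,r3:15,r4:8,r5:Add1
  c6: issue SUB r4<-Add2  regs: r0:Mul2,r1:7,r2:Mul1,r3:15,r4:Add2,r5:Add1
  c7: CDB Add1=6; issue ADD r0<-Add1  regs: r0:Add1,r1:7,r2:Mul1,r3:15,r4:Add2,r5:6
  c8: CDB Mul1=24; issue ADD r1<-Add3  regs: r0:Add1,r1:Add3,r2:24,r3:15,r4:Add2,r5:6
  c9: CDB Add2=7; issue SUB r3<-Add2  regs: r0:Add1,r1:Add3,r2:24,r3:Add2,r4:7,r5:6
  c10: CDB Mul2=120  regs: r0:Add1,r1:Add3,r2:24,r3:Add2,r4:7,r5:6
  c11: CDB Add3=21  regs: r0:Add1,r1:21,r2:24,r3:Add2,r4:7,r5:6
  c12: CDB Add1=31  regs: r0:31,r1:21,r2:24,r3:Add2,r4:7,r5:6

STATUS = VALUE 31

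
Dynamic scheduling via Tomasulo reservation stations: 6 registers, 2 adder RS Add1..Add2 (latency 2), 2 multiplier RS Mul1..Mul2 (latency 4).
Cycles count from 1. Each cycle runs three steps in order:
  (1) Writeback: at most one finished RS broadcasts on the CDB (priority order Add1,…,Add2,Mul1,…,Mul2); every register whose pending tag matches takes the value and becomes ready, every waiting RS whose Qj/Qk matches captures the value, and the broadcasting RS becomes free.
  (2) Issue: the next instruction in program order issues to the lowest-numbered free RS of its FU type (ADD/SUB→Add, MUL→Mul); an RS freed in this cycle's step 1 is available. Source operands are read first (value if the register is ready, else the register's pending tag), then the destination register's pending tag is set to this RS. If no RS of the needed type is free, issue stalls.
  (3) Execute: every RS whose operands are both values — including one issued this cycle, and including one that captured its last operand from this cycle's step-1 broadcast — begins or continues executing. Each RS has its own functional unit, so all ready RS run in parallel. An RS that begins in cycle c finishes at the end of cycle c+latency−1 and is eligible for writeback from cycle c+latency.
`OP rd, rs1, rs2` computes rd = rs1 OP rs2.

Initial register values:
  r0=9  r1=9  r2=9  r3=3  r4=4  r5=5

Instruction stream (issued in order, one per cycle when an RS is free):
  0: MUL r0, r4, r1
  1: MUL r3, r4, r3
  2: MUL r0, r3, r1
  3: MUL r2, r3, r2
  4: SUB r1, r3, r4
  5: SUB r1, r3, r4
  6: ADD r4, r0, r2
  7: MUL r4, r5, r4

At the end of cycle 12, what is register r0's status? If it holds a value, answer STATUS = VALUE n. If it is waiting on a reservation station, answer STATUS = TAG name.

cycle 1: issue MUL r0<-Mul1 // r0:Mul1,r1:9,r2:9,r3:3,r4:4,r5:5
cycle 2: issue MUL r3<-Mul2 // r0:Mul1,r1:9,r2:9,r3:Mul2,r4:4,r5:5
cycle 3: stall // r0:Mul1,r1:9,r2:9,r3:Mul2,r4:4,r5:5
cycle 4: stall // r0:Mul1,r1:9,r2:9,r3:Mul2,r4:4,r5:5
cycle 5: CDB Mul1=36; issue MUL r0<-Mul1 // r0:Mul1,r1:9,r2:9,r3:Mul2,r4:4,r5:5
cycle 6: CDB Mul2=12; issue MUL r2<-Mul2 // r0:Mul1,r1:9,r2:Mul2,r3:12,r4:4,r5:5
cycle 7: issue SUB r1<-Add1 // r0:Mul1,r1:Add1,r2:Mul2,r3:12,r4:4,r5:5
cycle 8: issue SUB r1<-Add2 // r0:Mul1,r1:Add2,r2:Mul2,r3:12,r4:4,r5:5
cycle 9: CDB Add1=8; issue ADD r4<-Add1 // r0:Mul1,r1:Add2,r2:Mul2,r3:12,r4:Add1,r5:5
cycle 10: CDB Add2=8; stall // r0:Mul1,r1:8,r2:Mul2,r3:12,r4:Add1,r5:5
cycle 11: CDB Mul1=108; issue MUL r4<-Mul1 // r0:108,r1:8,r2:Mul2,r3:12,r4:Mul1,r5:5
cycle 12: CDB Mul2=108 // r0:108,r1:8,r2:108,r3:12,r4:Mul1,r5:5

STATUS = VALUE 108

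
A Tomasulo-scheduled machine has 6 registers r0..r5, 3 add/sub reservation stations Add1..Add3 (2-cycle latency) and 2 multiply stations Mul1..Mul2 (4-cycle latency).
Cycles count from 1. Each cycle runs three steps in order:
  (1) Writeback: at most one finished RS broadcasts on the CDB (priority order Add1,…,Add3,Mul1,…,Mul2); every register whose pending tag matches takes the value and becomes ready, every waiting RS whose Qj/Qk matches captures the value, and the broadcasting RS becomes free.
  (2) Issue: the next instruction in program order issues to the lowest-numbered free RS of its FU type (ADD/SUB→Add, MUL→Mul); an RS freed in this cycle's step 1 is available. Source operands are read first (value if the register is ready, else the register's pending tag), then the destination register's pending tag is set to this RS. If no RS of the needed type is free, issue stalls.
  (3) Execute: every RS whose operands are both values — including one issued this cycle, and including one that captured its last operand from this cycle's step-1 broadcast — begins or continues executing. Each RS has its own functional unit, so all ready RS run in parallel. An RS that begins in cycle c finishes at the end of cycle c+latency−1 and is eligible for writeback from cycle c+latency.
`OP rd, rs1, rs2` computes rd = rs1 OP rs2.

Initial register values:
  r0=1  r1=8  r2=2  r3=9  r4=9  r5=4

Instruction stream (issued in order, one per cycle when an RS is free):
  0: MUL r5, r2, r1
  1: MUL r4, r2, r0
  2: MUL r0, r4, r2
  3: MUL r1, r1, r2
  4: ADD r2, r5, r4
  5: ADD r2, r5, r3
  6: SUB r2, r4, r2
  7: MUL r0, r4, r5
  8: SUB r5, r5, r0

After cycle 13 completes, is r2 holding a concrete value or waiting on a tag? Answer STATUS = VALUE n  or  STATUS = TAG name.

STATUS = VALUE -23

  c1: issue MUL r5<-Mul1  regs: r0:1,r1:8,r2:2,r3:9,r4:9,r5:Mul1
  c2: issue MUL r4<-Mul2  regs: r0:1,r1:8,r2:2,r3:9,r4:Mul2,r5:Mul1
  c3: stall  regs: r0:1,r1:8,r2:2,r3:9,r4:Mul2,r5:Mul1
  c4: stall  regs: r0:1,r1:8,r2:2,r3:9,r4:Mul2,r5:Mul1
  c5: CDB Mul1=16; issue MUL r0<-Mul1  regs: r0:Mul1,r1:8,r2:2,r3:9,r4:Mul2,r5:16
  c6: CDB Mul2=2; issue MUL r1<-Mul2  regs: r0:Mul1,r1:Mul2,r2:2,r3:9,r4:2,r5:16
  c7: issue ADD r2<-Add1  regs: r0:Mul1,r1:Mul2,r2:Add1,r3:9,r4:2,r5:16
  c8: issue ADD r2<-Add2  regs: r0:Mul1,r1:Mul2,r2:Add2,r3:9,r4:2,r5:16
  c9: CDB Add1=18; issue SUB r2<-Add1  regs: r0:Mul1,r1:Mul2,r2:Add1,r3:9,r4:2,r5:16
  c10: CDB Add2=25; stall  regs: r0:Mul1,r1:Mul2,r2:Add1,r3:9,r4:2,r5:16
  c11: CDB Mul1=4; issue MUL r0<-Mul1  regs: r0:Mul1,r1:Mul2,r2:Add1,r3:9,r4:2,r5:16
  c12: CDB Add1=-23; issue SUB r5<-Add1  regs: r0:Mul1,r1:Mul2,r2:-23,r3:9,r4:2,r5:Add1
  c13: CDB Mul2=16  regs: r0:Mul1,r1:16,r2:-23,r3:9,r4:2,r5:Add1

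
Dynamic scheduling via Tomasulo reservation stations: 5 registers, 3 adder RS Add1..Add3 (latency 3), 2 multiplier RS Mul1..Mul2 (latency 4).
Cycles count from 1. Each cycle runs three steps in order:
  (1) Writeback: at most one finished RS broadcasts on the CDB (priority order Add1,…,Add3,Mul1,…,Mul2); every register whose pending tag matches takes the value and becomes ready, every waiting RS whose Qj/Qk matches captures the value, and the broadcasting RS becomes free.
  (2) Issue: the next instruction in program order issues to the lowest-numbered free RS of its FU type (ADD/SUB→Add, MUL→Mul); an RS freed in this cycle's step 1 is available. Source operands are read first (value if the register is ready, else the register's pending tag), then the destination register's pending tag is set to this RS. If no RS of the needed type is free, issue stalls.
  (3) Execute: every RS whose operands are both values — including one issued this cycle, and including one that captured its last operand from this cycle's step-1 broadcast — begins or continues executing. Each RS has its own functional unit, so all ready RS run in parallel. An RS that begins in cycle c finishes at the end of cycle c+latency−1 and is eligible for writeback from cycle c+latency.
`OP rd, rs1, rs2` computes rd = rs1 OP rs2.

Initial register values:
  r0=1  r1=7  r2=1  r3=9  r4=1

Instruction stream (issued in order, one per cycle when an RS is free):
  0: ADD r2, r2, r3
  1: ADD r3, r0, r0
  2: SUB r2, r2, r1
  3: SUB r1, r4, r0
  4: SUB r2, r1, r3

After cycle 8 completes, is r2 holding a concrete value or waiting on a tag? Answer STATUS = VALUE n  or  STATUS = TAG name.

STATUS = TAG Add2

cycle 1: issue ADD r2<-Add1 // r0:1,r1:7,r2:Add1,r3:9,r4:1
cycle 2: issue ADD r3<-Add2 // r0:1,r1:7,r2:Add1,r3:Add2,r4:1
cycle 3: issue SUB r2<-Add3 // r0:1,r1:7,r2:Add3,r3:Add2,r4:1
cycle 4: CDB Add1=10; issue SUB r1<-Add1 // r0:1,r1:Add1,r2:Add3,r3:Add2,r4:1
cycle 5: CDB Add2=2; issue SUB r2<-Add2 // r0:1,r1:Add1,r2:Add2,r3:2,r4:1
cycle 6: - // r0:1,r1:Add1,r2:Add2,r3:2,r4:1
cycle 7: CDB Add1=0 // r0:1,r1:0,r2:Add2,r3:2,r4:1
cycle 8: CDB Add3=3 // r0:1,r1:0,r2:Add2,r3:2,r4:1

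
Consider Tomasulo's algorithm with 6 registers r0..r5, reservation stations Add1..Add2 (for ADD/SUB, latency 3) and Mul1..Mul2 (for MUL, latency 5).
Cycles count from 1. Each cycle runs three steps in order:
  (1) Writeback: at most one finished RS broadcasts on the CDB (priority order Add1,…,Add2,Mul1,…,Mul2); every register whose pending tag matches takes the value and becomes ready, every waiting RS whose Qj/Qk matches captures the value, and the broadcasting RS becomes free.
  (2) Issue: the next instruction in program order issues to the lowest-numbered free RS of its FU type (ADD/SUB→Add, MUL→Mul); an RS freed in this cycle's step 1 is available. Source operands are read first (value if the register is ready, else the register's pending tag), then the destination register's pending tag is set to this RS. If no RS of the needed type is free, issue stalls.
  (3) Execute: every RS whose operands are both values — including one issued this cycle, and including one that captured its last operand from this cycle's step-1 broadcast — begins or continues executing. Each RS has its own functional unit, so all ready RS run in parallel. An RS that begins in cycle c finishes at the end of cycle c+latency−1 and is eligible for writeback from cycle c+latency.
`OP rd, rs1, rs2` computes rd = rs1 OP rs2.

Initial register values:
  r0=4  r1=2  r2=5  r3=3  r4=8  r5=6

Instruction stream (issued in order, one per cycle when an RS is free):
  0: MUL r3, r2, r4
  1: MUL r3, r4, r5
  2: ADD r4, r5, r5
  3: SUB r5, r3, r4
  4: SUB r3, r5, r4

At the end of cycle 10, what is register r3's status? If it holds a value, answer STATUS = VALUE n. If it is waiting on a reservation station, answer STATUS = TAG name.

c1: issue MUL r3<-Mul1 | r0:4,r1:2,r2:5,r3:Mul1,r4:8,r5:6
c2: issue MUL r3<-Mul2 | r0:4,r1:2,r2:5,r3:Mul2,r4:8,r5:6
c3: issue ADD r4<-Add1 | r0:4,r1:2,r2:5,r3:Mul2,r4:Add1,r5:6
c4: issue SUB r5<-Add2 | r0:4,r1:2,r2:5,r3:Mul2,r4:Add1,r5:Add2
c5: stall | r0:4,r1:2,r2:5,r3:Mul2,r4:Add1,r5:Add2
c6: CDB Add1=12; issue SUB r3<-Add1 | r0:4,r1:2,r2:5,r3:Add1,r4:12,r5:Add2
c7: CDB Mul1=40 | r0:4,r1:2,r2:5,r3:Add1,r4:12,r5:Add2
c8: CDB Mul2=48 | r0:4,r1:2,r2:5,r3:Add1,r4:12,r5:Add2
c9: - | r0:4,r1:2,r2:5,r3:Add1,r4:12,r5:Add2
c10: - | r0:4,r1:2,r2:5,r3:Add1,r4:12,r5:Add2

STATUS = TAG Add1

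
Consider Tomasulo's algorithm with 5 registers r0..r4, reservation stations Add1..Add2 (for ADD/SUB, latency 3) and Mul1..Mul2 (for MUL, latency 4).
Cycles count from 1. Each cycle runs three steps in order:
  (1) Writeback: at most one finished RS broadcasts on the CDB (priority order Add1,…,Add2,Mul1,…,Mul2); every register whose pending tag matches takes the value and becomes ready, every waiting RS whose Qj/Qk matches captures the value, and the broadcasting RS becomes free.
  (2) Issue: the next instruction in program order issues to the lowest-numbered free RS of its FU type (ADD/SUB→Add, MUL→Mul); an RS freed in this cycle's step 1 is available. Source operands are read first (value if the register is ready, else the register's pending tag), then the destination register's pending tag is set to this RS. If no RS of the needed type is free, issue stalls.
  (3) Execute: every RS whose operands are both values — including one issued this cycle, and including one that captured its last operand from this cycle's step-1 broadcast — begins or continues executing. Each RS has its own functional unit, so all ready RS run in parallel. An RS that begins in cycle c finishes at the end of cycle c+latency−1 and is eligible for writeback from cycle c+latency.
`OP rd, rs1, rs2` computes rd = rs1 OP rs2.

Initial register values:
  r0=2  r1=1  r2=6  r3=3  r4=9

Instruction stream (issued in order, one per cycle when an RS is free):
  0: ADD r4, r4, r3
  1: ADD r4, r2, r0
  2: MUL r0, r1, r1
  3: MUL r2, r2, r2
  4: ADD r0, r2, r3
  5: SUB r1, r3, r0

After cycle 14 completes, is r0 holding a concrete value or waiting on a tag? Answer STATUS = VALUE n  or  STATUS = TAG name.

  c1: issue ADD r4<-Add1  regs: r0:2,r1:1,r2:6,r3:3,r4:Add1
  c2: issue ADD r4<-Add2  regs: r0:2,r1:1,r2:6,r3:3,r4:Add2
  c3: issue MUL r0<-Mul1  regs: r0:Mul1,r1:1,r2:6,r3:3,r4:Add2
  c4: CDB Add1=12; issue MUL r2<-Mul2  regs: r0:Mul1,r1:1,r2:Mul2,r3:3,r4:Add2
  c5: CDB Add2=8; issue ADD r0<-Add1  regs: r0:Add1,r1:1,r2:Mul2,r3:3,r4:8
  c6: issue SUB r1<-Add2  regs: r0:Add1,r1:Add2,r2:Mul2,r3:3,r4:8
  c7: CDB Mul1=1  regs: r0:Add1,r1:Add2,r2:Mul2,r3:3,r4:8
  c8: CDB Mul2=36  regs: r0:Add1,r1:Add2,r2:36,r3:3,r4:8
  c9: -  regs: r0:Add1,r1:Add2,r2:36,r3:3,r4:8
  c10: -  regs: r0:Add1,r1:Add2,r2:36,r3:3,r4:8
  c11: CDB Add1=39  regs: r0:39,r1:Add2,r2:36,r3:3,r4:8
  c12: -  regs: r0:39,r1:Add2,r2:36,r3:3,r4:8
  c13: -  regs: r0:39,r1:Add2,r2:36,r3:3,r4:8
  c14: CDB Add2=-36  regs: r0:39,r1:-36,r2:36,r3:3,r4:8

STATUS = VALUE 39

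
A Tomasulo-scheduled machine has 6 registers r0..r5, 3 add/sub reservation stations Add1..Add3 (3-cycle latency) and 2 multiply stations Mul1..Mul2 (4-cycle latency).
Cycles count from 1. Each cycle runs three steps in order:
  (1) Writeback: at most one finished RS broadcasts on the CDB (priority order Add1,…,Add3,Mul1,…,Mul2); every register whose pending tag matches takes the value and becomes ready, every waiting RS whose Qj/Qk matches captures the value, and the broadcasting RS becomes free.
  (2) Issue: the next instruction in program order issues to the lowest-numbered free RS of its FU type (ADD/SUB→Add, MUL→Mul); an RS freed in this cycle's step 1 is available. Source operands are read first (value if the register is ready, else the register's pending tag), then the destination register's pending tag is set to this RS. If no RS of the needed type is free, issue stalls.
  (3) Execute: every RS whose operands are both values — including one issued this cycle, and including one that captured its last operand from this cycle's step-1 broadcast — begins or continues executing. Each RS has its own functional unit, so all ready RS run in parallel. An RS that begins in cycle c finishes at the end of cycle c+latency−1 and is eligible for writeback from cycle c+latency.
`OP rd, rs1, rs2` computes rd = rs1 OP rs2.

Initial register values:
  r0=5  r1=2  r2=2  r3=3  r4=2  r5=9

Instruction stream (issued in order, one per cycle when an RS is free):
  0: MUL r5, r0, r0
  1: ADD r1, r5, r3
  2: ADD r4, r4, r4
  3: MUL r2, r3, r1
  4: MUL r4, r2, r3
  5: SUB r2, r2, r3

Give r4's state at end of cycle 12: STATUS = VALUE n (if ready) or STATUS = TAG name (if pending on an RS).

cycle 1: issue MUL r5<-Mul1 // r0:5,r1:2,r2:2,r3:3,r4:2,r5:Mul1
cycle 2: issue ADD r1<-Add1 // r0:5,r1:Add1,r2:2,r3:3,r4:2,r5:Mul1
cycle 3: issue ADD r4<-Add2 // r0:5,r1:Add1,r2:2,r3:3,r4:Add2,r5:Mul1
cycle 4: issue MUL r2<-Mul2 // r0:5,r1:Add1,r2:Mul2,r3:3,r4:Add2,r5:Mul1
cycle 5: CDB Mul1=25; issue MUL r4<-Mul1 // r0:5,r1:Add1,r2:Mul2,r3:3,r4:Mul1,r5:25
cycle 6: CDB Add2=4; issue SUB r2<-Add2 // r0:5,r1:Add1,r2:Add2,r3:3,r4:Mul1,r5:25
cycle 7: - // r0:5,r1:Add1,r2:Add2,r3:3,r4:Mul1,r5:25
cycle 8: CDB Add1=28 // r0:5,r1:28,r2:Add2,r3:3,r4:Mul1,r5:25
cycle 9: - // r0:5,r1:28,r2:Add2,r3:3,r4:Mul1,r5:25
cycle 10: - // r0:5,r1:28,r2:Add2,r3:3,r4:Mul1,r5:25
cycle 11: - // r0:5,r1:28,r2:Add2,r3:3,r4:Mul1,r5:25
cycle 12: CDB Mul2=84 // r0:5,r1:28,r2:Add2,r3:3,r4:Mul1,r5:25

STATUS = TAG Mul1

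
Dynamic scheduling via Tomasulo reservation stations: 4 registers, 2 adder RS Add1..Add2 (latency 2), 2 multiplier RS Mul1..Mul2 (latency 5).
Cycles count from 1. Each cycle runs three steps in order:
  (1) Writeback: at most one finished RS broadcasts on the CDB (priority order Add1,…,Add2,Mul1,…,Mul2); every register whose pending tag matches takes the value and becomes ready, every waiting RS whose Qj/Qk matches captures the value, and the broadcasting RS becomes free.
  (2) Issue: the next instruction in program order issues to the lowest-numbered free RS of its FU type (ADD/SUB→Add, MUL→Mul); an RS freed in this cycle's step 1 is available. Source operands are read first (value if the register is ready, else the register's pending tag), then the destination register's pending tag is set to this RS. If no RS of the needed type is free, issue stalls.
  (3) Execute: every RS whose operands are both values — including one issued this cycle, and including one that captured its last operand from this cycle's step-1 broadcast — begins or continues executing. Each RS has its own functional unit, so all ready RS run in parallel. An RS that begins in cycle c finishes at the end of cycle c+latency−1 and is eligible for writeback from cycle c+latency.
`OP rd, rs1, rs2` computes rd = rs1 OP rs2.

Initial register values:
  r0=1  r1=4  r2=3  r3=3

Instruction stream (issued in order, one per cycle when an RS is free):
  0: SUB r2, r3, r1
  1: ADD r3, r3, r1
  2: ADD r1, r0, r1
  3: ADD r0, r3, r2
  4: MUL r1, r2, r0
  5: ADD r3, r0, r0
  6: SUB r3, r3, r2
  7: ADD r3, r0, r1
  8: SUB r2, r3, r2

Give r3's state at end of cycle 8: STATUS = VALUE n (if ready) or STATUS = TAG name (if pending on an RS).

STATUS = TAG Add1

cycle 1: issue SUB r2<-Add1 // r0:1,r1:4,r2:Add1,r3:3
cycle 2: issue ADD r3<-Add2 // r0:1,r1:4,r2:Add1,r3:Add2
cycle 3: CDB Add1=-1; issue ADD r1<-Add1 // r0:1,r1:Add1,r2:-1,r3:Add2
cycle 4: CDB Add2=7; issue ADD r0<-Add2 // r0:Add2,r1:Add1,r2:-1,r3:7
cycle 5: CDB Add1=5; issue MUL r1<-Mul1 // r0:Add2,r1:Mul1,r2:-1,r3:7
cycle 6: CDB Add2=6; issue ADD r3<-Add1 // r0:6,r1:Mul1,r2:-1,r3:Add1
cycle 7: issue SUB r3<-Add2 // r0:6,r1:Mul1,r2:-1,r3:Add2
cycle 8: CDB Add1=12; issue ADD r3<-Add1 // r0:6,r1:Mul1,r2:-1,r3:Add1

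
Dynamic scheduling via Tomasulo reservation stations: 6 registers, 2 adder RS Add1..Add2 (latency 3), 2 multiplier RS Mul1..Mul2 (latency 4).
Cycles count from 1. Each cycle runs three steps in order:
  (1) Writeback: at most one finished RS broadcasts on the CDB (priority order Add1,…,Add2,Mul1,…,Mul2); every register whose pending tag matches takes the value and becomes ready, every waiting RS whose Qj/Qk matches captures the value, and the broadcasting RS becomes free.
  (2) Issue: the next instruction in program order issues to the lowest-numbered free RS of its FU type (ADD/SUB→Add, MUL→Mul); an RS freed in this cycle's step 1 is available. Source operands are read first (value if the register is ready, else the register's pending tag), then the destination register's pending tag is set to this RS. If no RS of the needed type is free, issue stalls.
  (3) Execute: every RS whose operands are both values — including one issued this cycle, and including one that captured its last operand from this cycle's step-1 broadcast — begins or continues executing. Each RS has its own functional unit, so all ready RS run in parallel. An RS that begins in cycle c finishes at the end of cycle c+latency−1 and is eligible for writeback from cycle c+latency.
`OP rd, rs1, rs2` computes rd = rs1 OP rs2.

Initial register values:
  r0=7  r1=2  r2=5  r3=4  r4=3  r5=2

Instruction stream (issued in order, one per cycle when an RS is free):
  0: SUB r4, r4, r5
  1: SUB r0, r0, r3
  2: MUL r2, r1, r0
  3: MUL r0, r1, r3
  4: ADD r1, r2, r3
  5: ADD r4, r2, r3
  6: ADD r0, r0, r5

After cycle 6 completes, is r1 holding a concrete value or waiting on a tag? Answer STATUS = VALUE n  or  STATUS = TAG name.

STATUS = TAG Add1

c1: issue SUB r4<-Add1 | r0:7,r1:2,r2:5,r3:4,r4:Add1,r5:2
c2: issue SUB r0<-Add2 | r0:Add2,r1:2,r2:5,r3:4,r4:Add1,r5:2
c3: issue MUL r2<-Mul1 | r0:Add2,r1:2,r2:Mul1,r3:4,r4:Add1,r5:2
c4: CDB Add1=1; issue MUL r0<-Mul2 | r0:Mul2,r1:2,r2:Mul1,r3:4,r4:1,r5:2
c5: CDB Add2=3; issue ADD r1<-Add1 | r0:Mul2,r1:Add1,r2:Mul1,r3:4,r4:1,r5:2
c6: issue ADD r4<-Add2 | r0:Mul2,r1:Add1,r2:Mul1,r3:4,r4:Add2,r5:2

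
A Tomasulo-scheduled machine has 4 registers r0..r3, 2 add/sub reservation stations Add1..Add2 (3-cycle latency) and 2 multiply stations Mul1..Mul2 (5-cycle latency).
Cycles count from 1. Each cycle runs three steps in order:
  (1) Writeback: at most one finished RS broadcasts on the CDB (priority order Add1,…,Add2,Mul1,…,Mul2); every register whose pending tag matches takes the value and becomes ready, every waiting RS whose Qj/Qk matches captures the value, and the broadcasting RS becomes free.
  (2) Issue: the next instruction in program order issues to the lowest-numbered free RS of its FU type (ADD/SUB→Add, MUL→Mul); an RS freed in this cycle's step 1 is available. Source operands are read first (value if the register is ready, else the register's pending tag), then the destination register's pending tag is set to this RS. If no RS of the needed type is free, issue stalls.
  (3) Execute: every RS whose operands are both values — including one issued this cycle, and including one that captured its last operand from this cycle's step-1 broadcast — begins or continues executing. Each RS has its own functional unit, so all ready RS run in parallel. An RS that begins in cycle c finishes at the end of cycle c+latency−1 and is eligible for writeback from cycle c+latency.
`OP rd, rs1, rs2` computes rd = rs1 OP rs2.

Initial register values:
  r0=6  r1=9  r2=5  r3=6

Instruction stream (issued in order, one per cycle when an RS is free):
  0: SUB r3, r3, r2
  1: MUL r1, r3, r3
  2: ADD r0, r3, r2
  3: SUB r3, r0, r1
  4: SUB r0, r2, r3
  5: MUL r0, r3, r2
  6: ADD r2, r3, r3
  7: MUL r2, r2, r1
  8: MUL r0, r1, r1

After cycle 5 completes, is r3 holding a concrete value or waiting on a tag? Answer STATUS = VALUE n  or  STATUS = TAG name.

  c1: issue SUB r3<-Add1  regs: r0:6,r1:9,r2:5,r3:Add1
  c2: issue MUL r1<-Mul1  regs: r0:6,r1:Mul1,r2:5,r3:Add1
  c3: issue ADD r0<-Add2  regs: r0:Add2,r1:Mul1,r2:5,r3:Add1
  c4: CDB Add1=1; issue SUB r3<-Add1  regs: r0:Add2,r1:Mul1,r2:5,r3:Add1
  c5: stall  regs: r0:Add2,r1:Mul1,r2:5,r3:Add1

STATUS = TAG Add1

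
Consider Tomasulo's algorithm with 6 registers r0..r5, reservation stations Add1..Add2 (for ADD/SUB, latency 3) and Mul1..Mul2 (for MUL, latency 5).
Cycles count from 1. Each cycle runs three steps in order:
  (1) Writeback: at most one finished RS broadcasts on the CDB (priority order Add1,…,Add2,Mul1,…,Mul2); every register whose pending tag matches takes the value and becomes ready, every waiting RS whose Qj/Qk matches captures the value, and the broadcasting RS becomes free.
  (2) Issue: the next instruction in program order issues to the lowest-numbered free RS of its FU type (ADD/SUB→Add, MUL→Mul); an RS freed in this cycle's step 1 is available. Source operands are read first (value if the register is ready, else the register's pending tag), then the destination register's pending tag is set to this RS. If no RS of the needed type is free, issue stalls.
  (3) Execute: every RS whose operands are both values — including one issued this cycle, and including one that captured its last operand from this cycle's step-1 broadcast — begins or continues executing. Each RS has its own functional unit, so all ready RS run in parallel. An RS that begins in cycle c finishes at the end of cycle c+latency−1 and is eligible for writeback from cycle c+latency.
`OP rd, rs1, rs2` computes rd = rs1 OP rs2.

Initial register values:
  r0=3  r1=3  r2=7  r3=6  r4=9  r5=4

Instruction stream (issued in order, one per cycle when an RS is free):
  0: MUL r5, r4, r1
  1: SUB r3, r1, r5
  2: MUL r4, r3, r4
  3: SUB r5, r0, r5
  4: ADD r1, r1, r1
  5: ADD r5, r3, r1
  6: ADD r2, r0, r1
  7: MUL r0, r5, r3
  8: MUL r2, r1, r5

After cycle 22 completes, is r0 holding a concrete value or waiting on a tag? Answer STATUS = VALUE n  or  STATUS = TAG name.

STATUS = VALUE 432

c1: issue MUL r5<-Mul1 | r0:3,r1:3,r2:7,r3:6,r4:9,r5:Mul1
c2: issue SUB r3<-Add1 | r0:3,r1:3,r2:7,r3:Add1,r4:9,r5:Mul1
c3: issue MUL r4<-Mul2 | r0:3,r1:3,r2:7,r3:Add1,r4:Mul2,r5:Mul1
c4: issue SUB r5<-Add2 | r0:3,r1:3,r2:7,r3:Add1,r4:Mul2,r5:Add2
c5: stall | r0:3,r1:3,r2:7,r3:Add1,r4:Mul2,r5:Add2
c6: CDB Mul1=27; stall | r0:3,r1:3,r2:7,r3:Add1,r4:Mul2,r5:Add2
c7: stall | r0:3,r1:3,r2:7,r3:Add1,r4:Mul2,r5:Add2
c8: stall | r0:3,r1:3,r2:7,r3:Add1,r4:Mul2,r5:Add2
c9: CDB Add1=-24; issue ADD r1<-Add1 | r0:3,r1:Add1,r2:7,r3:-24,r4:Mul2,r5:Add2
c10: CDB Add2=-24; issue ADD r5<-Add2 | r0:3,r1:Add1,r2:7,r3:-24,r4:Mul2,r5:Add2
c11: stall | r0:3,r1:Add1,r2:7,r3:-24,r4:Mul2,r5:Add2
c12: CDB Add1=6; issue ADD r2<-Add1 | r0:3,r1:6,r2:Add1,r3:-24,r4:Mul2,r5:Add2
c13: issue MUL r0<-Mul1 | r0:Mul1,r1:6,r2:Add1,r3:-24,r4:Mul2,r5:Add2
c14: CDB Mul2=-216; issue MUL r2<-Mul2 | r0:Mul1,r1:6,r2:Mul2,r3:-24,r4:-216,r5:Add2
c15: CDB Add1=9 | r0:Mul1,r1:6,r2:Mul2,r3:-24,r4:-216,r5:Add2
c16: CDB Add2=-18 | r0:Mul1,r1:6,r2:Mul2,r3:-24,r4:-216,r5:-18
c17: - | r0:Mul1,r1:6,r2:Mul2,r3:-24,r4:-216,r5:-18
c18: - | r0:Mul1,r1:6,r2:Mul2,r3:-24,r4:-216,r5:-18
c19: - | r0:Mul1,r1:6,r2:Mul2,r3:-24,r4:-216,r5:-18
c20: - | r0:Mul1,r1:6,r2:Mul2,r3:-24,r4:-216,r5:-18
c21: CDB Mul1=432 | r0:432,r1:6,r2:Mul2,r3:-24,r4:-216,r5:-18
c22: CDB Mul2=-108 | r0:432,r1:6,r2:-108,r3:-24,r4:-216,r5:-18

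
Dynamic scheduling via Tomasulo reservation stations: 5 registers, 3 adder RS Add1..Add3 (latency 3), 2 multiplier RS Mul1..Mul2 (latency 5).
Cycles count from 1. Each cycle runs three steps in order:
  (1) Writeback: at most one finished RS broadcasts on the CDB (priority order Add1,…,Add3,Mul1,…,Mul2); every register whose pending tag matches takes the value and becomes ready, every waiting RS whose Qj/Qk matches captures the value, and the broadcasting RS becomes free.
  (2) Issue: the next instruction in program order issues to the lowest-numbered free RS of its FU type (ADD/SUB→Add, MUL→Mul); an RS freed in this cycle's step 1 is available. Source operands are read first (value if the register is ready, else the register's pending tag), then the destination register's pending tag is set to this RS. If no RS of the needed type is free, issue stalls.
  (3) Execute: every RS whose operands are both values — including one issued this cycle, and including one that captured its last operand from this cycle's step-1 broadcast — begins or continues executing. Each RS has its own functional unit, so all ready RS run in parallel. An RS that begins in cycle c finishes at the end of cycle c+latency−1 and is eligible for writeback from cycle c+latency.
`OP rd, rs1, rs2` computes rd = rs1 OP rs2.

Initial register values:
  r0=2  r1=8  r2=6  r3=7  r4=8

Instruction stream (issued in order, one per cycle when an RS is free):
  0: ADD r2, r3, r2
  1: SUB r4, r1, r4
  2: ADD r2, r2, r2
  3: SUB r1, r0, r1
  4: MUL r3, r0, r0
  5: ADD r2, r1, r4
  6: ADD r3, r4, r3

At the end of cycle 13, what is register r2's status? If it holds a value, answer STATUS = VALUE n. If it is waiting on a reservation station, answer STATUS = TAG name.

  c1: issue ADD r2<-Add1  regs: r0:2,r1:8,r2:Add1,r3:7,r4:8
  c2: issue SUB r4<-Add2  regs: r0:2,r1:8,r2:Add1,r3:7,r4:Add2
  c3: issue ADD r2<-Add3  regs: r0:2,r1:8,r2:Add3,r3:7,r4:Add2
  c4: CDB Add1=13; issue SUB r1<-Add1  regs: r0:2,r1:Add1,r2:Add3,r3:7,r4:Add2
  c5: CDB Add2=0; issue MUL r3<-Mul1  regs: r0:2,r1:Add1,r2:Add3,r3:Mul1,r4:0
  c6: issue ADD r2<-Add2  regs: r0:2,r1:Add1,r2:Add2,r3:Mul1,r4:0
  c7: CDB Add1=-6; issue ADD r3<-Add1  regs: r0:2,r1:-6,r2:Add2,r3:Add1,r4:0
  c8: CDB Add3=26  regs: r0:2,r1:-6,r2:Add2,r3:Add1,r4:0
  c9: -  regs: r0:2,r1:-6,r2:Add2,r3:Add1,r4:0
  c10: CDB Add2=-6  regs: r0:2,r1:-6,r2:-6,r3:Add1,r4:0
  c11: CDB Mul1=4  regs: r0:2,r1:-6,r2:-6,r3:Add1,r4:0
  c12: -  regs: r0:2,r1:-6,r2:-6,r3:Add1,r4:0
  c13: -  regs: r0:2,r1:-6,r2:-6,r3:Add1,r4:0

STATUS = VALUE -6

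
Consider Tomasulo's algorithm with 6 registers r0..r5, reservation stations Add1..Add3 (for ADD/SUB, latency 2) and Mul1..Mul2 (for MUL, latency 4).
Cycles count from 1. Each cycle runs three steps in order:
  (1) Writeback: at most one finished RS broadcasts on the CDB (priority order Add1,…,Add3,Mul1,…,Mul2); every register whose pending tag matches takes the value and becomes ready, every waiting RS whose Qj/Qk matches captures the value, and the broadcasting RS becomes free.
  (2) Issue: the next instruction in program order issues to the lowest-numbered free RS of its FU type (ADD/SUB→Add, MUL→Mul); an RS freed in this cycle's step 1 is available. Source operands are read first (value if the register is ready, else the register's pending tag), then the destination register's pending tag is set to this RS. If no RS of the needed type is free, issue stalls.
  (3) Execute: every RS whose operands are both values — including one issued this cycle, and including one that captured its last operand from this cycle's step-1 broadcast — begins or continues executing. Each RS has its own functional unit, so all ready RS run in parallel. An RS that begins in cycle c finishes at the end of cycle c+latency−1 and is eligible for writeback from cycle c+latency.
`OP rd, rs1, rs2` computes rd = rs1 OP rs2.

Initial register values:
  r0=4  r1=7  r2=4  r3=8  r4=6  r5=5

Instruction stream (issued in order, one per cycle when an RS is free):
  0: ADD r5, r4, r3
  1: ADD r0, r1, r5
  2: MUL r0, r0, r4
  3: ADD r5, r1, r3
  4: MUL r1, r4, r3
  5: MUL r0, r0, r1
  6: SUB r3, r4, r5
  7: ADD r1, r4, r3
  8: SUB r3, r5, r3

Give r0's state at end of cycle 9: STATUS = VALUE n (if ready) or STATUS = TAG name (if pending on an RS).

STATUS = TAG Mul1

c1: issue ADD r5<-Add1 | r0:4,r1:7,r2:4,r3:8,r4:6,r5:Add1
c2: issue ADD r0<-Add2 | r0:Add2,r1:7,r2:4,r3:8,r4:6,r5:Add1
c3: CDB Add1=14; issue MUL r0<-Mul1 | r0:Mul1,r1:7,r2:4,r3:8,r4:6,r5:14
c4: issue ADD r5<-Add1 | r0:Mul1,r1:7,r2:4,r3:8,r4:6,r5:Add1
c5: CDB Add2=21; issue MUL r1<-Mul2 | r0:Mul1,r1:Mul2,r2:4,r3:8,r4:6,r5:Add1
c6: CDB Add1=15; stall | r0:Mul1,r1:Mul2,r2:4,r3:8,r4:6,r5:15
c7: stall | r0:Mul1,r1:Mul2,r2:4,r3:8,r4:6,r5:15
c8: stall | r0:Mul1,r1:Mul2,r2:4,r3:8,r4:6,r5:15
c9: CDB Mul1=126; issue MUL r0<-Mul1 | r0:Mul1,r1:Mul2,r2:4,r3:8,r4:6,r5:15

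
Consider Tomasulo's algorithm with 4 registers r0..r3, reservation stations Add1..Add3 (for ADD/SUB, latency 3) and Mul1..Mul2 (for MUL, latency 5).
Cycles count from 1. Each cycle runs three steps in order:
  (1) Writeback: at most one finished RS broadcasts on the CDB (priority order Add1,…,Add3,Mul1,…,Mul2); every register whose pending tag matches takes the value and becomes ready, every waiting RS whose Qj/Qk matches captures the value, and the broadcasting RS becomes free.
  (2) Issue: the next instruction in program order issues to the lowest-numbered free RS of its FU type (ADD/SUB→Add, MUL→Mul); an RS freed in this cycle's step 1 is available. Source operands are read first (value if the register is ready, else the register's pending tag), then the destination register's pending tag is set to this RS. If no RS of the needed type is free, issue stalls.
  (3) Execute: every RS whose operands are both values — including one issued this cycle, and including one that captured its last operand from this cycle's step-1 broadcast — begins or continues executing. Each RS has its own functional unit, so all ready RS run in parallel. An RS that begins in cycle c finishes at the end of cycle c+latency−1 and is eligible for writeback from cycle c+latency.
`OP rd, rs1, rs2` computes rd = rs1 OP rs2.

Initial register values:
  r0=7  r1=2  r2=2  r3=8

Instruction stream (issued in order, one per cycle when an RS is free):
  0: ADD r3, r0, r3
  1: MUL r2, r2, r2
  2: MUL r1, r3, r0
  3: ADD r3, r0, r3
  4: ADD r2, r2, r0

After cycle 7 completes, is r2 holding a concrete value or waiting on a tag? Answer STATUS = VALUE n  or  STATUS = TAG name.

c1: issue ADD r3<-Add1 | r0:7,r1:2,r2:2,r3:Add1
c2: issue MUL r2<-Mul1 | r0:7,r1:2,r2:Mul1,r3:Add1
c3: issue MUL r1<-Mul2 | r0:7,r1:Mul2,r2:Mul1,r3:Add1
c4: CDB Add1=15; issue ADD r3<-Add1 | r0:7,r1:Mul2,r2:Mul1,r3:Add1
c5: issue ADD r2<-Add2 | r0:7,r1:Mul2,r2:Add2,r3:Add1
c6: - | r0:7,r1:Mul2,r2:Add2,r3:Add1
c7: CDB Add1=22 | r0:7,r1:Mul2,r2:Add2,r3:22

STATUS = TAG Add2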